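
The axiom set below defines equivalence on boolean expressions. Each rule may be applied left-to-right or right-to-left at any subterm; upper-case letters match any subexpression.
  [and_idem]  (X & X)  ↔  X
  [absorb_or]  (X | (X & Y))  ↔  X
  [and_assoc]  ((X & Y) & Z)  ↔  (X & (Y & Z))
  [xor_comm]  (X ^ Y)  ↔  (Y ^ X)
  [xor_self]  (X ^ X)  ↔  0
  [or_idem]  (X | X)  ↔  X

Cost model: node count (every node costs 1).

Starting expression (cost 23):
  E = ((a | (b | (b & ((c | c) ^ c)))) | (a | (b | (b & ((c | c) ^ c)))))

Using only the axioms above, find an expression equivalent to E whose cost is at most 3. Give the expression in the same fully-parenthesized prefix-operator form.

(a | b)   [cost 3]

1. [or_idem →] ((a | (b | (b & ((c | c) ^ c)))) | (a | (b | (b & ((c | c) ^ c)))))  →  (a | (b | (b & ((c | c) ^ c))))
2. [or_idem →] (c | c)  →  c;  E = (a | (b | (b & (c ^ c))))
3. [xor_self →] (c ^ c)  →  0;  E = (a | (b | (b & 0)))
4. [absorb_or →] (b | (b & 0))  →  b;  cost 3 ≤ 3, done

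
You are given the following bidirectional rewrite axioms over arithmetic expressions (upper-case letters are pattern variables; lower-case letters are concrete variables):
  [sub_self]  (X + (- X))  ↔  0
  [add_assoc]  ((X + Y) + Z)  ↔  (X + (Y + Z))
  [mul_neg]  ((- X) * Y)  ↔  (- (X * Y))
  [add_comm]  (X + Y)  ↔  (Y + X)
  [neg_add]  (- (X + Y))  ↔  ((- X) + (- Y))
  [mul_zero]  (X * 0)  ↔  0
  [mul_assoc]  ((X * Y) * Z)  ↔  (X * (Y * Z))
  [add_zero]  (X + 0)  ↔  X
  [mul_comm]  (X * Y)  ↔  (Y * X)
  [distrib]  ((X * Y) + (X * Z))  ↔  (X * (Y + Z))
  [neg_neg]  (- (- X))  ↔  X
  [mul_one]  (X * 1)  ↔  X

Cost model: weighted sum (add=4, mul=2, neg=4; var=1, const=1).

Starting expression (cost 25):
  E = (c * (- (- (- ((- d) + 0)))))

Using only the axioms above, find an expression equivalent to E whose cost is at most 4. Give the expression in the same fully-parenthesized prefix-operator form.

(c * d)   [cost 4]

1. [add_zero →] ((- d) + 0)  →  (- d);  E = (c * (- (- (- (- d)))))
2. [neg_neg →] (- (- d))  →  d;  E = (c * (- (- d)))
3. [neg_neg →] (- (- d))  →  d;  cost 4 ≤ 4, done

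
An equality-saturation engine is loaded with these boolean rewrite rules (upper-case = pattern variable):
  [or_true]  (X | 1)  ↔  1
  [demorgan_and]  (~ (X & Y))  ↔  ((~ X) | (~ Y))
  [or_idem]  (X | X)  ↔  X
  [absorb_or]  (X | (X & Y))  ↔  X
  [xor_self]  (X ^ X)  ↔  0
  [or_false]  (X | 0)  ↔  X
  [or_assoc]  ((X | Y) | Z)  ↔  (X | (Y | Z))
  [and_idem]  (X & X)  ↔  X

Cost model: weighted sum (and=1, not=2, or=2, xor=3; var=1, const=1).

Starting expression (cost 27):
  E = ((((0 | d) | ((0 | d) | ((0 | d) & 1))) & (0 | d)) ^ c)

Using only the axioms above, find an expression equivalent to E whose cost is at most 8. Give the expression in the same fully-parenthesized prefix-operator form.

((0 | d) ^ c)   [cost 8]

step 1: absorb_or (→) rewrites ((0 | d) | ((0 | d) & 1)) into (0 | d), now ((((0 | d) | (0 | d)) & (0 | d)) ^ c)
step 2: or_idem (→) rewrites ((0 | d) | (0 | d)) into (0 | d), now (((0 | d) & (0 | d)) ^ c)
step 3: and_idem (→) rewrites ((0 | d) & (0 | d)) into (0 | d), reaching cost 8 (bound 8)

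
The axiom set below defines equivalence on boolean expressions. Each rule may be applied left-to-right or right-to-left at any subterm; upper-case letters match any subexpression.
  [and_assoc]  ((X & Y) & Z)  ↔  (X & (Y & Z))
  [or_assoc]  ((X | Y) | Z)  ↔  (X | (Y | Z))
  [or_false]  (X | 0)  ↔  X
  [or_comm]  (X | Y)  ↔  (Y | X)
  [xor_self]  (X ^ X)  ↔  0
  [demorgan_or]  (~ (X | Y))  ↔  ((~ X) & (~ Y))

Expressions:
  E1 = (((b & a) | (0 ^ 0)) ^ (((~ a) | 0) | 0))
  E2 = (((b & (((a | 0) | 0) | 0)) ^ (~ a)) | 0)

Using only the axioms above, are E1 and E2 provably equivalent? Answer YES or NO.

YES

(1) (((~ a) | 0) | 0)  =[or_false →]=  ((~ a) | 0)    ⊢ (((b & a) | (0 ^ 0)) ^ ((~ a) | 0))
(2) ((~ a) | 0)  =[or_false →]=  (~ a)    ⊢ (((b & a) | (0 ^ 0)) ^ (~ a))
(3) (0 ^ 0)  =[xor_self →]=  0    ⊢ (((b & a) | 0) ^ (~ a))
(4) ((b & a) | 0)  =[or_false →]=  (b & a)    ⊢ ((b & a) ^ (~ a))
(5) a  =[or_false ←]=  (a | 0)    ⊢ ((b & (a | 0)) ^ (~ a))
(6) a  =[or_false ←]=  (a | 0)    ⊢ ((b & ((a | 0) | 0)) ^ (~ a))
(7) ((b & ((a | 0) | 0)) ^ (~ a))  =[or_false ←]=  (((b & ((a | 0) | 0)) ^ (~ a)) | 0)
(8) a  =[or_false ←]=  (a | 0)    ⊢ E2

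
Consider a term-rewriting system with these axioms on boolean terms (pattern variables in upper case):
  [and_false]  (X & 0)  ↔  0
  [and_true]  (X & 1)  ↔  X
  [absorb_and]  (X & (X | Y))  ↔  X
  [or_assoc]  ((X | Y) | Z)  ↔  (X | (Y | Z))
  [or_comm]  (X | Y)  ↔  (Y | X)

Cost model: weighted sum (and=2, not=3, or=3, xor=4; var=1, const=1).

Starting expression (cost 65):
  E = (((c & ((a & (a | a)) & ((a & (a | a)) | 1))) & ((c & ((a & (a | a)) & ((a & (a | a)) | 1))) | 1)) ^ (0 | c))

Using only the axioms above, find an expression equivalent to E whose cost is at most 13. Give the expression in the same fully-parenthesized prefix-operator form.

step 1: absorb_and (→) rewrites ((c & ((a & (a | a)) & ((a & (a | a)) | 1))) & ((c & ((a & (a | a)) & ((a & (a | a)) | 1))) | 1)) into (c & ((a & (a | a)) & ((a & (a | a)) | 1))), now ((c & ((a & (a | a)) & ((a & (a | a)) | 1))) ^ (0 | c))
step 2: absorb_and (→) rewrites ((a & (a | a)) & ((a & (a | a)) | 1)) into (a & (a | a)), now ((c & (a & (a | a))) ^ (0 | c))
step 3: absorb_and (→) rewrites (a & (a | a)) into a, reaching cost 13 (bound 13)

((c & a) ^ (0 | c))   [cost 13]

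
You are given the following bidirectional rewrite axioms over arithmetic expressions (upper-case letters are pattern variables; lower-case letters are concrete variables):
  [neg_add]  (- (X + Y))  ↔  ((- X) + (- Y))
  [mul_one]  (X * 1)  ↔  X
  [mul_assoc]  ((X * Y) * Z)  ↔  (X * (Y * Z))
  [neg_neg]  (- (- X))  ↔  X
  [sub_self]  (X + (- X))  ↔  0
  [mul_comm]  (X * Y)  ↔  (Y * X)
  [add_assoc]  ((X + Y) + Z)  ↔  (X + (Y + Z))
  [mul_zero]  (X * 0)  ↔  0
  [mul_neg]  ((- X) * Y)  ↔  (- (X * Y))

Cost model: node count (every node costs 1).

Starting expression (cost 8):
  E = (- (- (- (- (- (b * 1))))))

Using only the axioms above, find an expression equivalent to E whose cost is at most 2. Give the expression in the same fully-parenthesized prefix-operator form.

(- b)   [cost 2]

step 1: neg_neg (→) rewrites (- (- (- (b * 1)))) into (- (b * 1)), now (- (- (- (b * 1))))
step 2: mul_one (→) rewrites (b * 1) into b, now (- (- (- b)))
step 3: neg_neg (→) rewrites (- (- b)) into b, reaching cost 2 (bound 2)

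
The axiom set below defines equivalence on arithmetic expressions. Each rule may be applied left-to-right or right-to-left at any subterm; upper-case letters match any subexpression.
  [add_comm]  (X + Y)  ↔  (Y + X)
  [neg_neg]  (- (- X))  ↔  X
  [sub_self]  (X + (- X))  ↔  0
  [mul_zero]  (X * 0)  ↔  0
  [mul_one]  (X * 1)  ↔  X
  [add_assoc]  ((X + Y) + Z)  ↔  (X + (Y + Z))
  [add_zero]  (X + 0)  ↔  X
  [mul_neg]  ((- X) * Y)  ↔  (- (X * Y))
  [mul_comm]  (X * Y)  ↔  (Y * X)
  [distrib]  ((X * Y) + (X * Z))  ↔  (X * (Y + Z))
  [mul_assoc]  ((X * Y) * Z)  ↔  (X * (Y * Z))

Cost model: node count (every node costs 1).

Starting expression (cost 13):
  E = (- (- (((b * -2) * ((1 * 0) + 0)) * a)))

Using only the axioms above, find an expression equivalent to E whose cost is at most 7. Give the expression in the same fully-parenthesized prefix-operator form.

(1) (- (- (((b * -2) * ((1 * 0) + 0)) * a)))  =[neg_neg →]=  (((b * -2) * ((1 * 0) + 0)) * a)
(2) (1 * 0)  =[mul_zero →]=  0    ⊢ (((b * -2) * (0 + 0)) * a)
(3) (0 + 0)  =[add_zero →]=  0    ⊢ cost 7, within 7

(((b * -2) * 0) * a)   [cost 7]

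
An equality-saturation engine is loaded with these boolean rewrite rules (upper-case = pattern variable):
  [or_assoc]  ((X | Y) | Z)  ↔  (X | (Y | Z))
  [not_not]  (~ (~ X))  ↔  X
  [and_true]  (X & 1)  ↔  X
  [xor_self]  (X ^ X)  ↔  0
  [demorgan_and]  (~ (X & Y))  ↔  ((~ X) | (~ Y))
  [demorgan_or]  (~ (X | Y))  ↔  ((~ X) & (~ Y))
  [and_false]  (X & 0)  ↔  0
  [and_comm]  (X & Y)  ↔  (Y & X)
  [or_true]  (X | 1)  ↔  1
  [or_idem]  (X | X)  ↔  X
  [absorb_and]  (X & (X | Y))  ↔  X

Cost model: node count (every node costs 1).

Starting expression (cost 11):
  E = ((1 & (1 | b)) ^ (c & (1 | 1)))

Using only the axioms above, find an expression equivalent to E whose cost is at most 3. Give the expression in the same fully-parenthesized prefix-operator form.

1. [absorb_and →] (1 & (1 | b))  →  1;  E = (1 ^ (c & (1 | 1)))
2. [or_idem →] (1 | 1)  →  1;  E = (1 ^ (c & 1))
3. [and_true →] (c & 1)  →  c;  cost 3 ≤ 3, done

(1 ^ c)   [cost 3]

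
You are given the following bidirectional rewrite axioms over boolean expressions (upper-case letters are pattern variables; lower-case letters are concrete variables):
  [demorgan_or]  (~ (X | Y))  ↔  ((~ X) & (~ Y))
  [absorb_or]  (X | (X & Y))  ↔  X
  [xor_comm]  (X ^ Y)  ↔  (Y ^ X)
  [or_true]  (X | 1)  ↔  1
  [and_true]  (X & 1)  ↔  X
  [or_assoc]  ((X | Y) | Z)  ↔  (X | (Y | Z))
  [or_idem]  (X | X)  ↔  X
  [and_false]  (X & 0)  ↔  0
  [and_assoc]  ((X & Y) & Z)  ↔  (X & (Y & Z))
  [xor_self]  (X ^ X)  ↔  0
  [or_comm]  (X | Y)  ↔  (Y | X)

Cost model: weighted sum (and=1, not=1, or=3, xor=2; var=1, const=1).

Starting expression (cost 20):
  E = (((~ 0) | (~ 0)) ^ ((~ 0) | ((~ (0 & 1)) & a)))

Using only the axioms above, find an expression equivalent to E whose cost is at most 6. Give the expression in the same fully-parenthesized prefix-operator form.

((~ 0) ^ (~ 0))   [cost 6]

(1) (0 & 1)  =[and_true →]=  0    ⊢ (((~ 0) | (~ 0)) ^ ((~ 0) | ((~ 0) & a)))
(2) ((~ 0) | ((~ 0) & a))  =[absorb_or →]=  (~ 0)    ⊢ (((~ 0) | (~ 0)) ^ (~ 0))
(3) ((~ 0) | (~ 0))  =[or_idem →]=  (~ 0)    ⊢ cost 6, within 6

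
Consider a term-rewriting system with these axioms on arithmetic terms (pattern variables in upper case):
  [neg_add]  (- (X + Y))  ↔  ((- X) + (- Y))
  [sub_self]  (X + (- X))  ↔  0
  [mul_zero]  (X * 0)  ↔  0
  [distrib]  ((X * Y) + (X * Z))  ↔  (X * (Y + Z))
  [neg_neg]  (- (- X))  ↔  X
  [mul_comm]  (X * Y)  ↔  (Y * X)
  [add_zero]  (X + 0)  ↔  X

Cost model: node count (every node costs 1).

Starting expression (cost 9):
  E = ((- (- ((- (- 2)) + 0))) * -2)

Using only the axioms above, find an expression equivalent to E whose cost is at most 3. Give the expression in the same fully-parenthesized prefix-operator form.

(2 * -2)   [cost 3]

(1) (- (- ((- (- 2)) + 0)))  =[neg_neg →]=  ((- (- 2)) + 0)    ⊢ (((- (- 2)) + 0) * -2)
(2) (- (- 2))  =[neg_neg →]=  2    ⊢ ((2 + 0) * -2)
(3) (2 + 0)  =[add_zero →]=  2    ⊢ cost 3, within 3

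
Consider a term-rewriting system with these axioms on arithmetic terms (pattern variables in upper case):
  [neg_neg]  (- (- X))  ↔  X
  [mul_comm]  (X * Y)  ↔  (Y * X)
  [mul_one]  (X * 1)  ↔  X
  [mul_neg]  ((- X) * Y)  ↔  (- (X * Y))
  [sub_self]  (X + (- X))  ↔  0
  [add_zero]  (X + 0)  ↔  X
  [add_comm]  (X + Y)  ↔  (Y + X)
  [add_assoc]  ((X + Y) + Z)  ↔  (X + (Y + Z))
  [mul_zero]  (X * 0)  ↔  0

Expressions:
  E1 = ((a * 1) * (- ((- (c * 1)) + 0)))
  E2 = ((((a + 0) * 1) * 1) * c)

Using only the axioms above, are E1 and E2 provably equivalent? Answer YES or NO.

YES

step 1: mul_one (→) rewrites (c * 1) into c, now ((a * 1) * (- ((- c) + 0)))
step 2: add_zero (→) rewrites ((- c) + 0) into (- c), now ((a * 1) * (- (- c)))
step 3: neg_neg (→) rewrites (- (- c)) into c, now ((a * 1) * c)
step 4: mul_one (←) rewrites a into (a * 1), now (((a * 1) * 1) * c)
step 5: add_zero (←) rewrites a into (a + 0), which is E2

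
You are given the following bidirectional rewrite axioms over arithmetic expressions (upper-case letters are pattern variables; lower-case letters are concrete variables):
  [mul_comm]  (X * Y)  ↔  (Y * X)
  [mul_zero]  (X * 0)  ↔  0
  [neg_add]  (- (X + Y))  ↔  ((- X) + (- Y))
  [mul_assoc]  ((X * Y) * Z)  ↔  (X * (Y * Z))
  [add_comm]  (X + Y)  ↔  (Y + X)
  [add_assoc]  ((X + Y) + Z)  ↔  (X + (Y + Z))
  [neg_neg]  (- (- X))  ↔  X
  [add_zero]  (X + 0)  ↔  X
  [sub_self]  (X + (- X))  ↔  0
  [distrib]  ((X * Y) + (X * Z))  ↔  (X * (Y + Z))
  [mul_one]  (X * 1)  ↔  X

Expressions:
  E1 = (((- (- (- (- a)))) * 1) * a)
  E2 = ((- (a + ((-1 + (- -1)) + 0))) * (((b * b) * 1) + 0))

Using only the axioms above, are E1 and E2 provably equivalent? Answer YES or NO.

NO

Every axiom is a valid identity, so a rewrite proof would force E1 and E2 to agree under every assignment.
At a=1, b=0: E1 = 1 but E2 = 0; they differ, so no derivation exists.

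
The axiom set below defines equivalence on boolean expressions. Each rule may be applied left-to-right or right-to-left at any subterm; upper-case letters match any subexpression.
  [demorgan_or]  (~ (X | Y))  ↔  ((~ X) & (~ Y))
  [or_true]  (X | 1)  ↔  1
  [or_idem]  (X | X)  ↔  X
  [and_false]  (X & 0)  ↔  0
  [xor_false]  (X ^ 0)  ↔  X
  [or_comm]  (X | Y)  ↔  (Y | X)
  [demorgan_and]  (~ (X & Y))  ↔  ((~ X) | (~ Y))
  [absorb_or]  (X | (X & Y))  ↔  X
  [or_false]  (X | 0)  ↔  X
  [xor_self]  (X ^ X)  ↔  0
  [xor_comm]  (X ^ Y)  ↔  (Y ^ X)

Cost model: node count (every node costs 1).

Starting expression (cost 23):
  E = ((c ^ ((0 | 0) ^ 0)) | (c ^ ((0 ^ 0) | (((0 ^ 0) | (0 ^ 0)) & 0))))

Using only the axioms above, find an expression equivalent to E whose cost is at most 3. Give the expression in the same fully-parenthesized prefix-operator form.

(c ^ 0)   [cost 3]

(1) ((0 ^ 0) | (0 ^ 0))  =[or_idem →]=  (0 ^ 0)    ⊢ ((c ^ ((0 | 0) ^ 0)) | (c ^ ((0 ^ 0) | ((0 ^ 0) & 0))))
(2) (0 | 0)  =[or_idem →]=  0    ⊢ ((c ^ (0 ^ 0)) | (c ^ ((0 ^ 0) | ((0 ^ 0) & 0))))
(3) ((0 ^ 0) | ((0 ^ 0) & 0))  =[absorb_or →]=  (0 ^ 0)    ⊢ ((c ^ (0 ^ 0)) | (c ^ (0 ^ 0)))
(4) ((c ^ (0 ^ 0)) | (c ^ (0 ^ 0)))  =[or_idem →]=  (c ^ (0 ^ 0))
(5) (0 ^ 0)  =[xor_false →]=  0    ⊢ cost 3, within 3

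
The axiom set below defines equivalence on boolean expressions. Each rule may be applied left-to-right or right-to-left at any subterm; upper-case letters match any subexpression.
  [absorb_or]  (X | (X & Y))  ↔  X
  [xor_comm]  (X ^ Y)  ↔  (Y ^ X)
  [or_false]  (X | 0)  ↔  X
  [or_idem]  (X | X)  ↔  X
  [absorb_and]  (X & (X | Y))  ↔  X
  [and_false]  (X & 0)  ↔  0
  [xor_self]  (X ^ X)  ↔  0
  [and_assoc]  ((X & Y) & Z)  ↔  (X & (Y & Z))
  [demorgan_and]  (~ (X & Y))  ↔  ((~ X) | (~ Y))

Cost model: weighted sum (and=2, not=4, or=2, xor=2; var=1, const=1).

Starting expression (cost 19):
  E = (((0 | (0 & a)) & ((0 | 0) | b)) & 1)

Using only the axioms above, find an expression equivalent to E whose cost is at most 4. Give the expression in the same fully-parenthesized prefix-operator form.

(1) (0 | 0)  =[or_false →]=  0    ⊢ (((0 | (0 & a)) & (0 | b)) & 1)
(2) (0 | (0 & a))  =[absorb_or →]=  0    ⊢ ((0 & (0 | b)) & 1)
(3) (0 & (0 | b))  =[absorb_and →]=  0    ⊢ cost 4, within 4

(0 & 1)   [cost 4]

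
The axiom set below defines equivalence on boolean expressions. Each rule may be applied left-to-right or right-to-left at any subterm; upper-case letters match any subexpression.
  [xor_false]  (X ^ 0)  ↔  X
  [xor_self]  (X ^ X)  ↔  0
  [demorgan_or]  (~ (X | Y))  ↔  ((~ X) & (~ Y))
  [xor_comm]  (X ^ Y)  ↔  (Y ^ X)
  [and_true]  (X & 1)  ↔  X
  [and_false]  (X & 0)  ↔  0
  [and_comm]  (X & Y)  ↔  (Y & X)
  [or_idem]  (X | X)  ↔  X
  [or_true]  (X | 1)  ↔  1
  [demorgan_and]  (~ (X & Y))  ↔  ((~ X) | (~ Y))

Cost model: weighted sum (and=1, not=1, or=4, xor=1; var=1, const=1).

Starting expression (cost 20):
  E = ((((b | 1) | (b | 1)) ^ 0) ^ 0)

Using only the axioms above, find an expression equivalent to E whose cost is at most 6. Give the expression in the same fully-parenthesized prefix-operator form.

(b | 1)   [cost 6]

1. [xor_false →] ((((b | 1) | (b | 1)) ^ 0) ^ 0)  →  (((b | 1) | (b | 1)) ^ 0)
2. [or_idem →] ((b | 1) | (b | 1))  →  (b | 1);  E = ((b | 1) ^ 0)
3. [xor_false →] ((b | 1) ^ 0)  →  (b | 1);  cost 6 ≤ 6, done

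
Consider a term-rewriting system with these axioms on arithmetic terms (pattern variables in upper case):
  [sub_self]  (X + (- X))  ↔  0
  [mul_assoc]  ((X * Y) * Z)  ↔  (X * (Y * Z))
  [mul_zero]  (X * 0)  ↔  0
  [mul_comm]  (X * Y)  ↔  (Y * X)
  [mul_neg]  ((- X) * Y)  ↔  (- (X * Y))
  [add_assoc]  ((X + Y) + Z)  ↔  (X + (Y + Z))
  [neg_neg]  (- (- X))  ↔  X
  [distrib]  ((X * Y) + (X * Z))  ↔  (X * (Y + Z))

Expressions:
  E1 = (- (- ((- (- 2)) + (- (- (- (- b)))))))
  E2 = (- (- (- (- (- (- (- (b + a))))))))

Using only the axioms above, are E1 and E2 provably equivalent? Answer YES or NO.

NO

All listed rules preserve value, hence provable equivalence implies equal values everywhere; look for a separating assignment.
a=0, b=0 gives E1 ↦ 2, E2 ↦ 0; values differ ⇒ not provably equivalent.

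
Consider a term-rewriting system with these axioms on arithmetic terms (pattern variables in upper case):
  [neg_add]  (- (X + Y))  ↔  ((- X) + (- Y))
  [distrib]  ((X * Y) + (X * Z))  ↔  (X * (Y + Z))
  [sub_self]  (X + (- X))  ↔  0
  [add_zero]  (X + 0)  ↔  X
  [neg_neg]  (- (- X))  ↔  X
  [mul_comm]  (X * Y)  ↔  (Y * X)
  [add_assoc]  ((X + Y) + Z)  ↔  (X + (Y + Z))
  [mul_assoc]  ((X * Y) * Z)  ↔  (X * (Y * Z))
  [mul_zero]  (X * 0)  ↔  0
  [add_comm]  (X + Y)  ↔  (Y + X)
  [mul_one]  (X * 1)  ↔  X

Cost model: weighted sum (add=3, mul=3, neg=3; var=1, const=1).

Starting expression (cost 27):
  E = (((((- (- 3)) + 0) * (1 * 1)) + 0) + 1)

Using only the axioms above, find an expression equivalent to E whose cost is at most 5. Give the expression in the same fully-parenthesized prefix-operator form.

(3 + 1)   [cost 5]

(1) (- (- 3))  =[neg_neg →]=  3    ⊢ ((((3 + 0) * (1 * 1)) + 0) + 1)
(2) (1 * 1)  =[mul_one →]=  1    ⊢ ((((3 + 0) * 1) + 0) + 1)
(3) (3 + 0)  =[add_zero →]=  3    ⊢ (((3 * 1) + 0) + 1)
(4) ((3 * 1) + 0)  =[add_zero →]=  (3 * 1)    ⊢ ((3 * 1) + 1)
(5) (3 * 1)  =[mul_one →]=  3    ⊢ cost 5, within 5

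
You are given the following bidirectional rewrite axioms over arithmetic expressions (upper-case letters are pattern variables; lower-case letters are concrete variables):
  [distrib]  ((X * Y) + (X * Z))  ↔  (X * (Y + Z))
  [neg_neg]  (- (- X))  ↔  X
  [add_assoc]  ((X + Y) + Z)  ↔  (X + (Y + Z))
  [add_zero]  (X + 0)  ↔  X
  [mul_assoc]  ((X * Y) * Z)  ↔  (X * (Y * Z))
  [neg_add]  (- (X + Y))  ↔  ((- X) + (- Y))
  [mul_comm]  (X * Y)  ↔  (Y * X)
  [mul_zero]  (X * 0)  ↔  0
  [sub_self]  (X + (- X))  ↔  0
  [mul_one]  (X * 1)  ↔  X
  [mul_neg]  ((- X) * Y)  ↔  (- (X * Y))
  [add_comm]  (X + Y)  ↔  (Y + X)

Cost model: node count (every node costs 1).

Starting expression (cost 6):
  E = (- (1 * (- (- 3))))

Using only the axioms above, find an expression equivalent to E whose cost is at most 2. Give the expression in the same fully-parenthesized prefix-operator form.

(- 3)   [cost 2]

(1) (1 * (- (- 3)))  =[mul_comm →]=  ((- (- 3)) * 1)    ⊢ (- ((- (- 3)) * 1))
(2) (- (- 3))  =[neg_neg →]=  3    ⊢ (- (3 * 1))
(3) (3 * 1)  =[mul_one →]=  3    ⊢ cost 2, within 2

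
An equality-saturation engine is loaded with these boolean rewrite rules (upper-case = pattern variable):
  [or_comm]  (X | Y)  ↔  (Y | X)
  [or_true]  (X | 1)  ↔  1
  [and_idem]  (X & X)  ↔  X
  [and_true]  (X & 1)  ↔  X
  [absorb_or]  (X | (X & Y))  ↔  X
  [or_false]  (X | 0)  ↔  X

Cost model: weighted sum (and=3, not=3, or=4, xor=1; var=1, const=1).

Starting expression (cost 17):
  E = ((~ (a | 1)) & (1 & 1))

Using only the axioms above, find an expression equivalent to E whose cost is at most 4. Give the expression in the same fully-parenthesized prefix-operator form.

(~ 1)   [cost 4]

(1) (1 & 1)  =[and_true →]=  1    ⊢ ((~ (a | 1)) & 1)
(2) ((~ (a | 1)) & 1)  =[and_true →]=  (~ (a | 1))
(3) (a | 1)  =[or_true →]=  1    ⊢ cost 4, within 4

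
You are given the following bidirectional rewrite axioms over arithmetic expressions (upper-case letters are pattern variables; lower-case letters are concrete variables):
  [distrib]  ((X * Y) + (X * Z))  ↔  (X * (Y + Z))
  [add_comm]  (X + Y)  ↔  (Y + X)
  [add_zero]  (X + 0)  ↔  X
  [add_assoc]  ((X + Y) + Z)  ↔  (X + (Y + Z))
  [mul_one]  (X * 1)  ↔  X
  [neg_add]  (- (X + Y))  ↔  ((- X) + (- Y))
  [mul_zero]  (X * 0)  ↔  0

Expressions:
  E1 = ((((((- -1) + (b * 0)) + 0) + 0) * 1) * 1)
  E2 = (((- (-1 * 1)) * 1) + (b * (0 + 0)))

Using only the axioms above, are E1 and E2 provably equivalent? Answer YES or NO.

step 1: mul_one (→) rewrites (((((- -1) + (b * 0)) + 0) + 0) * 1) into ((((- -1) + (b * 0)) + 0) + 0), now (((((- -1) + (b * 0)) + 0) + 0) * 1)
step 2: add_zero (→) rewrites (((- -1) + (b * 0)) + 0) into ((- -1) + (b * 0)), now ((((- -1) + (b * 0)) + 0) * 1)
step 3: mul_one (→) rewrites ((((- -1) + (b * 0)) + 0) * 1) into (((- -1) + (b * 0)) + 0)
step 4: add_zero (→) rewrites (((- -1) + (b * 0)) + 0) into ((- -1) + (b * 0))
step 5: mul_one (←) rewrites (- -1) into ((- -1) * 1), now (((- -1) * 1) + (b * 0))
step 6: add_zero (←) rewrites 0 into (0 + 0), now (((- -1) * 1) + (b * (0 + 0)))
step 7: mul_one (←) rewrites -1 into (-1 * 1), which is E2

YES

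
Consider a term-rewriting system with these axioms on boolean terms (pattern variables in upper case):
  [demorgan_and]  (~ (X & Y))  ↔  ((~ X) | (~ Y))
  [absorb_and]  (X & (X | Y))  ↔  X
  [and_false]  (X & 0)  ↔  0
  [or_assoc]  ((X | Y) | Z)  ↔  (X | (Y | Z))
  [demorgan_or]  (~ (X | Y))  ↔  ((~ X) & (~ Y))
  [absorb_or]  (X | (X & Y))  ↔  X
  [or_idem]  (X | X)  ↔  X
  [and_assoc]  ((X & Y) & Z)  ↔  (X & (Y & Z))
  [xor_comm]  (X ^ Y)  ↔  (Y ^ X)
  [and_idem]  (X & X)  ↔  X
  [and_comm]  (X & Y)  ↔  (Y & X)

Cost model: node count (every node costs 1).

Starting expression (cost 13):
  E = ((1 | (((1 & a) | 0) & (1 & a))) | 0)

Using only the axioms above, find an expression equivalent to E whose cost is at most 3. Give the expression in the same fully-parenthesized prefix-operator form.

(1 | 0)   [cost 3]

1. [and_comm →] (((1 & a) | 0) & (1 & a))  →  ((1 & a) & ((1 & a) | 0));  E = ((1 | ((1 & a) & ((1 & a) | 0))) | 0)
2. [absorb_and →] ((1 & a) & ((1 & a) | 0))  →  (1 & a);  E = ((1 | (1 & a)) | 0)
3. [absorb_or →] (1 | (1 & a))  →  1;  cost 3 ≤ 3, done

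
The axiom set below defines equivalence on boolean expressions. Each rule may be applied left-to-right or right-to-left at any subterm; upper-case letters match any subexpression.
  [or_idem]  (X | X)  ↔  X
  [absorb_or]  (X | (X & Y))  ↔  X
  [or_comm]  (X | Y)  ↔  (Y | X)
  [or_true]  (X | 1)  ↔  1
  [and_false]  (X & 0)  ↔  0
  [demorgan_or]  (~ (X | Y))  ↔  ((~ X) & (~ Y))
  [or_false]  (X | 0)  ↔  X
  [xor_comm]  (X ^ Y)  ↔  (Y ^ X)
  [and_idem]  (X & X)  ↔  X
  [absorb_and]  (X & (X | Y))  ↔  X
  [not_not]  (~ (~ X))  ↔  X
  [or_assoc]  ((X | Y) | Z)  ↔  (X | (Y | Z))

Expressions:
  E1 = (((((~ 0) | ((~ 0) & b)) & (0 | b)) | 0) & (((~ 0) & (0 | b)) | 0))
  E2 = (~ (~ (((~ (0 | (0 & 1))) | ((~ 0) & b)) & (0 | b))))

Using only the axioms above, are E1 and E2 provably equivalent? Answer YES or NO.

YES

(1) ((~ 0) | ((~ 0) & b))  =[absorb_or →]=  (~ 0)    ⊢ ((((~ 0) & (0 | b)) | 0) & (((~ 0) & (0 | b)) | 0))
(2) ((((~ 0) & (0 | b)) | 0) & (((~ 0) & (0 | b)) | 0))  =[and_idem →]=  (((~ 0) & (0 | b)) | 0)
(3) (((~ 0) & (0 | b)) | 0)  =[or_false →]=  ((~ 0) & (0 | b))
(4) (~ 0)  =[absorb_or ←]=  ((~ 0) | ((~ 0) & b))    ⊢ (((~ 0) | ((~ 0) & b)) & (0 | b))
(5) 0  =[absorb_or ←]=  (0 | (0 & 1))    ⊢ (((~ (0 | (0 & 1))) | ((~ 0) & b)) & (0 | b))
(6) (((~ (0 | (0 & 1))) | ((~ 0) & b)) & (0 | b))  =[not_not ←]=  (~ (~ (((~ (0 | (0 & 1))) | ((~ 0) & b)) & (0 | b))))    ⊢ E2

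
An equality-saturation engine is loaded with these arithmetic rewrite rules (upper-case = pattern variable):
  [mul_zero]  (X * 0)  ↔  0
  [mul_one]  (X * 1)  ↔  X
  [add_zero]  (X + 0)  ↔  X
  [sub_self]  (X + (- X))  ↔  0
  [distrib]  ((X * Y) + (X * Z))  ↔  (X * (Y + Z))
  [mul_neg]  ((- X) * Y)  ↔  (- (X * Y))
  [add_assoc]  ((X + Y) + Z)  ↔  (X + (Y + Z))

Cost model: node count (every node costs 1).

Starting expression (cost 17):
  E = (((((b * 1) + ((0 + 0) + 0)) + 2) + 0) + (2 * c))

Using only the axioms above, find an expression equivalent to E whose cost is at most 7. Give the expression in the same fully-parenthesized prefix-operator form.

1. [add_zero →] ((((b * 1) + ((0 + 0) + 0)) + 2) + 0)  →  (((b * 1) + ((0 + 0) + 0)) + 2);  E = ((((b * 1) + ((0 + 0) + 0)) + 2) + (2 * c))
2. [add_zero →] ((0 + 0) + 0)  →  (0 + 0);  E = ((((b * 1) + (0 + 0)) + 2) + (2 * c))
3. [add_zero →] (0 + 0)  →  0;  E = ((((b * 1) + 0) + 2) + (2 * c))
4. [mul_one →] (b * 1)  →  b;  E = (((b + 0) + 2) + (2 * c))
5. [add_zero →] (b + 0)  →  b;  cost 7 ≤ 7, done

((b + 2) + (2 * c))   [cost 7]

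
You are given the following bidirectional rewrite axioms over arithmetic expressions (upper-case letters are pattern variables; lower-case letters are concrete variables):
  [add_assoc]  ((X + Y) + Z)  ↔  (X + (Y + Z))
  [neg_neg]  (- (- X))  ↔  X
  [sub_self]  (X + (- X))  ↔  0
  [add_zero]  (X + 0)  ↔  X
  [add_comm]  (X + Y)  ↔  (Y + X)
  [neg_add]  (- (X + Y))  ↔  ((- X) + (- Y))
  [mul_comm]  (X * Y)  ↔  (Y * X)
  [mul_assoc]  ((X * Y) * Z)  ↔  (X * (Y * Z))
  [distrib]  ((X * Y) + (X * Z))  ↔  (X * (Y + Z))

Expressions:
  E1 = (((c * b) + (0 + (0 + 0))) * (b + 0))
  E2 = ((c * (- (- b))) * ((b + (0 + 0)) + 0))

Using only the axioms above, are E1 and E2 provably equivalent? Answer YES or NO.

YES

step 1: add_zero (→) rewrites (0 + 0) into 0, now (((c * b) + (0 + 0)) * (b + 0))
step 2: add_zero (→) rewrites (0 + 0) into 0, now (((c * b) + 0) * (b + 0))
step 3: add_zero (→) rewrites ((c * b) + 0) into (c * b), now ((c * b) * (b + 0))
step 4: add_zero (←) rewrites b into (b + 0), now ((c * b) * ((b + 0) + 0))
step 5: add_zero (←) rewrites 0 into (0 + 0), now ((c * b) * ((b + (0 + 0)) + 0))
step 6: neg_neg (←) rewrites b into (- (- b)), which is E2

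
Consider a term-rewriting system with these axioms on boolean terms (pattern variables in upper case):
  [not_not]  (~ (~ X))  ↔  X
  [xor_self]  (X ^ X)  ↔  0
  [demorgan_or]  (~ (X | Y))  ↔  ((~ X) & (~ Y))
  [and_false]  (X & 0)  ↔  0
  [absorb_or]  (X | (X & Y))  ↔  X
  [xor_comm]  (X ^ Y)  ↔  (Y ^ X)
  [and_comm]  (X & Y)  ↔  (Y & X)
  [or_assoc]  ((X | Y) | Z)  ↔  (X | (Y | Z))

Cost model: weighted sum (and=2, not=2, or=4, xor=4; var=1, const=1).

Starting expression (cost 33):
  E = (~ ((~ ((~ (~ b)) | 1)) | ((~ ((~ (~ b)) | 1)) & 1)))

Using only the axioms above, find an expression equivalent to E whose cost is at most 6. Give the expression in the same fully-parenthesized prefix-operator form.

1. [absorb_or →] ((~ ((~ (~ b)) | 1)) | ((~ ((~ (~ b)) | 1)) & 1))  →  (~ ((~ (~ b)) | 1));  E = (~ (~ ((~ (~ b)) | 1)))
2. [not_not →] (~ (~ b))  →  b;  E = (~ (~ (b | 1)))
3. [not_not →] (~ (~ (b | 1)))  →  (b | 1);  cost 6 ≤ 6, done

(b | 1)   [cost 6]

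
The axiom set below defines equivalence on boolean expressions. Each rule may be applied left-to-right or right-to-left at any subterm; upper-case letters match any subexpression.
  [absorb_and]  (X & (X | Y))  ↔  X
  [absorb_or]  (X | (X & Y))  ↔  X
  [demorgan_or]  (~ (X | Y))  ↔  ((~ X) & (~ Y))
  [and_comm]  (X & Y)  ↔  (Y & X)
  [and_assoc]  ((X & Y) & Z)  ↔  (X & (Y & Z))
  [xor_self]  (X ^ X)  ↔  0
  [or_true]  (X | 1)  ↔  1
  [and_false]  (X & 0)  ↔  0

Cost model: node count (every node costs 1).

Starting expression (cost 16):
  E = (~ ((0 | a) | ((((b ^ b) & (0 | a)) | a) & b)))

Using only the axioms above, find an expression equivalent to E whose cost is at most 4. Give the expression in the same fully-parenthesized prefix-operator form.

(~ (0 | a))   [cost 4]

(1) (b ^ b)  =[xor_self →]=  0    ⊢ (~ ((0 | a) | (((0 & (0 | a)) | a) & b)))
(2) (0 & (0 | a))  =[absorb_and →]=  0    ⊢ (~ ((0 | a) | ((0 | a) & b)))
(3) ((0 | a) | ((0 | a) & b))  =[absorb_or →]=  (0 | a)    ⊢ cost 4, within 4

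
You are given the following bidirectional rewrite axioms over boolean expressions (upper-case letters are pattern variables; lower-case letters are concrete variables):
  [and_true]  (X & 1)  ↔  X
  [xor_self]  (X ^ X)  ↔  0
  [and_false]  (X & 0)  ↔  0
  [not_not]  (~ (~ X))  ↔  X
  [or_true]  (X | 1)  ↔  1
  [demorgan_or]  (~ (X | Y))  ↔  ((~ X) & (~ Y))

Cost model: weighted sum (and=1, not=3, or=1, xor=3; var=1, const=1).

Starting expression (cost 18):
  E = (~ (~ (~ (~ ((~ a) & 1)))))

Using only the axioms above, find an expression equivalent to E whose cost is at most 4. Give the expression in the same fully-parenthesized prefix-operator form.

1. [and_true →] ((~ a) & 1)  →  (~ a);  E = (~ (~ (~ (~ (~ a)))))
2. [not_not →] (~ (~ (~ a)))  →  (~ a);  E = (~ (~ (~ a)))
3. [not_not →] (~ (~ (~ a)))  →  (~ a);  cost 4 ≤ 4, done

(~ a)   [cost 4]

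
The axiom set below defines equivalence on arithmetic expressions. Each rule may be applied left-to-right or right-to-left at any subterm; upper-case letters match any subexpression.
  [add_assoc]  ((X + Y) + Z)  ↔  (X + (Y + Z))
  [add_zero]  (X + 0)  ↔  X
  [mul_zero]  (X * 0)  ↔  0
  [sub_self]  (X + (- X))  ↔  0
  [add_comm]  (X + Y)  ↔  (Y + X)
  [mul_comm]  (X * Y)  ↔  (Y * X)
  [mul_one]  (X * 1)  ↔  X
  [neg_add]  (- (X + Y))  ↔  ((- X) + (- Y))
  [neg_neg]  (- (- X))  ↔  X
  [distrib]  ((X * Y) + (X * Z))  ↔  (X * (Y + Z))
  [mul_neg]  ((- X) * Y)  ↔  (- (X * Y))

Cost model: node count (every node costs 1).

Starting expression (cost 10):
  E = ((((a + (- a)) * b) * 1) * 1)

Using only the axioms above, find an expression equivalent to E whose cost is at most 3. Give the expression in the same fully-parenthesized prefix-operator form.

(0 * b)   [cost 3]

(1) ((((a + (- a)) * b) * 1) * 1)  =[mul_one →]=  (((a + (- a)) * b) * 1)
(2) (a + (- a))  =[sub_self →]=  0    ⊢ ((0 * b) * 1)
(3) ((0 * b) * 1)  =[mul_one →]=  (0 * b)    ⊢ cost 3, within 3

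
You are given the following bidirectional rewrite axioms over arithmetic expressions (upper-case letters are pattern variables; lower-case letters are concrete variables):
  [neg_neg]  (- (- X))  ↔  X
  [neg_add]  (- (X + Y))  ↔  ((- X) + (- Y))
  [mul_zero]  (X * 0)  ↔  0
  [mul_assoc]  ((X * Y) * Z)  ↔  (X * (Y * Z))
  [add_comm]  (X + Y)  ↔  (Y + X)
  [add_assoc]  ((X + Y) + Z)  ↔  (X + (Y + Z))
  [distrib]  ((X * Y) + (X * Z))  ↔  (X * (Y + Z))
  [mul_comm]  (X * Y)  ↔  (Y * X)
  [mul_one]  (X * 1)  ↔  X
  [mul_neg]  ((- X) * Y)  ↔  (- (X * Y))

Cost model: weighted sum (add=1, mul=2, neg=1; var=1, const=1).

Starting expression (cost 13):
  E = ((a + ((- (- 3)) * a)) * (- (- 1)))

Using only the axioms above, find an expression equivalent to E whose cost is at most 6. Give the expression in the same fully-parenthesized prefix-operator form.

(a + (3 * a))   [cost 6]

(1) (- (- 1))  =[neg_neg →]=  1    ⊢ ((a + ((- (- 3)) * a)) * 1)
(2) ((a + ((- (- 3)) * a)) * 1)  =[mul_one →]=  (a + ((- (- 3)) * a))
(3) (- (- 3))  =[neg_neg →]=  3    ⊢ cost 6, within 6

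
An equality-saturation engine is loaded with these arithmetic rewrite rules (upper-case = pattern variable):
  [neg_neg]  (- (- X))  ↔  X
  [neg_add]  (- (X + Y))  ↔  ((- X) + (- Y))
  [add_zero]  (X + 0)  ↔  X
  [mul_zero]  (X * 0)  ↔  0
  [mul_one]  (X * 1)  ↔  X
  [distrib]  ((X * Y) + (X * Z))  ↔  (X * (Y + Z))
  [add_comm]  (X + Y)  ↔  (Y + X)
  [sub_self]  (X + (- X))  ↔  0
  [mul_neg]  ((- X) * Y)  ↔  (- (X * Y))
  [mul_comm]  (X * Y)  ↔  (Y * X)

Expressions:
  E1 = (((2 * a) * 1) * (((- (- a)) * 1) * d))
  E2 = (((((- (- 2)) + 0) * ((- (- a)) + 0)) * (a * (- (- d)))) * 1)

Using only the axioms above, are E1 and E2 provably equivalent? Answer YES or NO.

YES

(1) (- (- a))  =[neg_neg →]=  a    ⊢ (((2 * a) * 1) * ((a * 1) * d))
(2) (a * 1)  =[mul_one →]=  a    ⊢ (((2 * a) * 1) * (a * d))
(3) ((2 * a) * 1)  =[mul_one →]=  (2 * a)    ⊢ ((2 * a) * (a * d))
(4) 2  =[neg_neg ←]=  (- (- 2))    ⊢ (((- (- 2)) * a) * (a * d))
(5) (- (- 2))  =[add_zero ←]=  ((- (- 2)) + 0)    ⊢ ((((- (- 2)) + 0) * a) * (a * d))
(6) a  =[add_zero ←]=  (a + 0)    ⊢ ((((- (- 2)) + 0) * (a + 0)) * (a * d))
(7) a  =[neg_neg ←]=  (- (- a))    ⊢ ((((- (- 2)) + 0) * ((- (- a)) + 0)) * (a * d))
(8) d  =[neg_neg ←]=  (- (- d))    ⊢ ((((- (- 2)) + 0) * ((- (- a)) + 0)) * (a * (- (- d))))
(9) ((((- (- 2)) + 0) * ((- (- a)) + 0)) * (a * (- (- d))))  =[mul_one ←]=  (((((- (- 2)) + 0) * ((- (- a)) + 0)) * (a * (- (- d)))) * 1)    ⊢ E2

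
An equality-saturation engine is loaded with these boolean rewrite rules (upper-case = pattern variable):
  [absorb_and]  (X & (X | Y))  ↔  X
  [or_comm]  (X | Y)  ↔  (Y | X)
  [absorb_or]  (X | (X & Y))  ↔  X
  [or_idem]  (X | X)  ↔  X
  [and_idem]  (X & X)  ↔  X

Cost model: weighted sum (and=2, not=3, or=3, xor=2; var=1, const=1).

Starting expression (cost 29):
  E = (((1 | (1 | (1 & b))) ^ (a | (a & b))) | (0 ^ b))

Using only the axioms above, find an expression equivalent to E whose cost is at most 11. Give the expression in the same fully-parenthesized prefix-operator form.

1. [absorb_or →] (a | (a & b))  →  a;  E = (((1 | (1 | (1 & b))) ^ a) | (0 ^ b))
2. [absorb_or →] (1 | (1 & b))  →  1;  E = (((1 | 1) ^ a) | (0 ^ b))
3. [or_idem →] (1 | 1)  →  1;  cost 11 ≤ 11, done

((1 ^ a) | (0 ^ b))   [cost 11]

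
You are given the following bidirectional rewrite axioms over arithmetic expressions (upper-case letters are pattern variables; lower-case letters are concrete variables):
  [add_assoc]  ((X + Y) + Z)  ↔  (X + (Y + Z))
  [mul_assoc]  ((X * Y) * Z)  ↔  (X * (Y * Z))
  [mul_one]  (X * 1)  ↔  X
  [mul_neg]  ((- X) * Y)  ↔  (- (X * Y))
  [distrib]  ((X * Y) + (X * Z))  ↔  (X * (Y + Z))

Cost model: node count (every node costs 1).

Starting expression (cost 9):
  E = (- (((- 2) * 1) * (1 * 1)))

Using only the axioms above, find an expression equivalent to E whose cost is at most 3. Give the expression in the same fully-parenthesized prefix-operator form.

(- (- 2))   [cost 3]

(1) (1 * 1)  =[mul_one →]=  1    ⊢ (- (((- 2) * 1) * 1))
(2) (((- 2) * 1) * 1)  =[mul_one →]=  ((- 2) * 1)    ⊢ (- ((- 2) * 1))
(3) ((- 2) * 1)  =[mul_one →]=  (- 2)    ⊢ cost 3, within 3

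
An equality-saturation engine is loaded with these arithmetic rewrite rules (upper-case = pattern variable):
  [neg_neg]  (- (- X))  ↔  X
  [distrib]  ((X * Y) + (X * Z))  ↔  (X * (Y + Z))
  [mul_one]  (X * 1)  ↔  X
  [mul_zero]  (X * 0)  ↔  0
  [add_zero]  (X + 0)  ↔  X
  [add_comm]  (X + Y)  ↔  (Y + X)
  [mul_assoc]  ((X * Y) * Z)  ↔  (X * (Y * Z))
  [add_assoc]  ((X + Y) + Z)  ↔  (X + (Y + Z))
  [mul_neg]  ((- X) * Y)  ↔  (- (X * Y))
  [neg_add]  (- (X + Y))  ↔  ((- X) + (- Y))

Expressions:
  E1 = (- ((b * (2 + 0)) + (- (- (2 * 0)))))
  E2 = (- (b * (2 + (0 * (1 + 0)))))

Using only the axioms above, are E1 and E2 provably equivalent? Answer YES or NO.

(1) (2 * 0)  =[mul_zero →]=  0    ⊢ (- ((b * (2 + 0)) + (- (- 0))))
(2) (2 + 0)  =[add_zero →]=  2    ⊢ (- ((b * 2) + (- (- 0))))
(3) (- (- 0))  =[neg_neg →]=  0    ⊢ (- ((b * 2) + 0))
(4) ((b * 2) + 0)  =[add_zero →]=  (b * 2)    ⊢ (- (b * 2))
(5) 2  =[add_zero ←]=  (2 + 0)    ⊢ (- (b * (2 + 0)))
(6) 0  =[mul_one ←]=  (0 * 1)    ⊢ (- (b * (2 + (0 * 1))))
(7) 1  =[add_zero ←]=  (1 + 0)    ⊢ E2

YES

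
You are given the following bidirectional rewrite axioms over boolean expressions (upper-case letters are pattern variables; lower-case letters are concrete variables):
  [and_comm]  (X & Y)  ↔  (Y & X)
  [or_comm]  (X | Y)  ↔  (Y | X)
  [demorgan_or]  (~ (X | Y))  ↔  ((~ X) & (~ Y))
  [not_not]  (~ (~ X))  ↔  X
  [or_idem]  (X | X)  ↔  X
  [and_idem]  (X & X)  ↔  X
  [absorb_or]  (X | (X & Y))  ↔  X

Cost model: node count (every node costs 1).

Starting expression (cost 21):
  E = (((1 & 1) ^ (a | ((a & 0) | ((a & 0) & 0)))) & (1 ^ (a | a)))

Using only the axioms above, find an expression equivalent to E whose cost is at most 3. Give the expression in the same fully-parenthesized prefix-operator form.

(1) ((a & 0) | ((a & 0) & 0))  =[absorb_or →]=  (a & 0)    ⊢ (((1 & 1) ^ (a | (a & 0))) & (1 ^ (a | a)))
(2) (((1 & 1) ^ (a | (a & 0))) & (1 ^ (a | a)))  =[and_comm →]=  ((1 ^ (a | a)) & ((1 & 1) ^ (a | (a & 0))))
(3) (a | a)  =[or_idem →]=  a    ⊢ ((1 ^ a) & ((1 & 1) ^ (a | (a & 0))))
(4) (1 & 1)  =[and_idem →]=  1    ⊢ ((1 ^ a) & (1 ^ (a | (a & 0))))
(5) (a | (a & 0))  =[absorb_or →]=  a    ⊢ ((1 ^ a) & (1 ^ a))
(6) ((1 ^ a) & (1 ^ a))  =[and_idem →]=  (1 ^ a)    ⊢ cost 3, within 3

(1 ^ a)   [cost 3]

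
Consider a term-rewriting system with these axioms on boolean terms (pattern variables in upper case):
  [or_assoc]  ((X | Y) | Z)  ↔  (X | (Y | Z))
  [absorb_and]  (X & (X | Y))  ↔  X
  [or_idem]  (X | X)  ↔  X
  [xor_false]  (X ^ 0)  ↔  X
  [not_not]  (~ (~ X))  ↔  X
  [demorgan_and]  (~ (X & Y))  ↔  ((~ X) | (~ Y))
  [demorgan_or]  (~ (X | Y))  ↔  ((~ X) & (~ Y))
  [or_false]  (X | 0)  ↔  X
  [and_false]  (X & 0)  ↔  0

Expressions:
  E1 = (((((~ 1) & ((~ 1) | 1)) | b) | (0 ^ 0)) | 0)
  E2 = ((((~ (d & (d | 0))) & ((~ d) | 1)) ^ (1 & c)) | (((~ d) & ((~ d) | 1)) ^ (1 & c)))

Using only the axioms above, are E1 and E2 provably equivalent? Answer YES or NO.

The axioms are sound identities: if E1 ↔* E2 then E1 and E2 evaluate identically under any assignment.
Under b=0, c=0, d=0: E1 evaluates to 0, E2 to 1. Distinct ⇒ no rewrite sequence connects them.

NO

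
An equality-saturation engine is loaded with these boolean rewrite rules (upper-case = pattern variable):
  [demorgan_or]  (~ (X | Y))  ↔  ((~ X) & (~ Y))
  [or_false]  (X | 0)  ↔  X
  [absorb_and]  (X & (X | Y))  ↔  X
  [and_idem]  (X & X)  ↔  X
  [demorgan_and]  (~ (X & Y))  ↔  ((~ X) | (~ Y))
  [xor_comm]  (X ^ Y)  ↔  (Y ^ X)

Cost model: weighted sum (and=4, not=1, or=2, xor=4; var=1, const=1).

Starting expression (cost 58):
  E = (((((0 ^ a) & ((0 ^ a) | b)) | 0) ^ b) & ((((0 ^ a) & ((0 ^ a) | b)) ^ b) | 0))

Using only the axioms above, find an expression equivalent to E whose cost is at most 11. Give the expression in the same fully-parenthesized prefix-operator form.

((0 ^ a) ^ b)   [cost 11]

(1) (((0 ^ a) & ((0 ^ a) | b)) | 0)  =[or_false →]=  ((0 ^ a) & ((0 ^ a) | b))    ⊢ ((((0 ^ a) & ((0 ^ a) | b)) ^ b) & ((((0 ^ a) & ((0 ^ a) | b)) ^ b) | 0))
(2) ((((0 ^ a) & ((0 ^ a) | b)) ^ b) & ((((0 ^ a) & ((0 ^ a) | b)) ^ b) | 0))  =[absorb_and →]=  (((0 ^ a) & ((0 ^ a) | b)) ^ b)
(3) ((0 ^ a) & ((0 ^ a) | b))  =[absorb_and →]=  (0 ^ a)    ⊢ cost 11, within 11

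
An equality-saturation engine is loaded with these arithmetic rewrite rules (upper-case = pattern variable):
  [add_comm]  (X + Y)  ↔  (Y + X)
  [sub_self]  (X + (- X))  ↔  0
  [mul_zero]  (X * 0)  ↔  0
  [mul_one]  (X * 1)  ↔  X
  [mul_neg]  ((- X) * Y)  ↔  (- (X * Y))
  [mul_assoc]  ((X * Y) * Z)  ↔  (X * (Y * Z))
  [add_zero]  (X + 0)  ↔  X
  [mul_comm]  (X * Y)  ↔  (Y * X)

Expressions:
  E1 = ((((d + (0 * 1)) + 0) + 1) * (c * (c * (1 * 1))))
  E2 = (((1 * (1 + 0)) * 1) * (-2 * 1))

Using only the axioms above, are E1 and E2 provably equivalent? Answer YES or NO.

All listed rules preserve value, hence provable equivalence implies equal values everywhere; look for a separating assignment.
c=0, d=0 gives E1 ↦ 0, E2 ↦ -2; values differ ⇒ not provably equivalent.

NO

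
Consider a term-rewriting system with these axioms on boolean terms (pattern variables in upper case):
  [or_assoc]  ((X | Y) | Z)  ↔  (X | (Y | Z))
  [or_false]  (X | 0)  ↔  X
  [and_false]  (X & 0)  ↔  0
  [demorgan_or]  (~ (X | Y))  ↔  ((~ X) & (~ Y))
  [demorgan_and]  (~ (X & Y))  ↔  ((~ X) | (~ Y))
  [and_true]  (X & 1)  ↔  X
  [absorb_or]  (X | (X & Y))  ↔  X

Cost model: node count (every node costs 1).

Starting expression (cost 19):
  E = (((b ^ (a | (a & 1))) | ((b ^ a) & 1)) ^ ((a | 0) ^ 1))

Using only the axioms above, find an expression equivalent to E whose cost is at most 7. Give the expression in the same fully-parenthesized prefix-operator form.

(1) (a | (a & 1))  =[absorb_or →]=  a    ⊢ (((b ^ a) | ((b ^ a) & 1)) ^ ((a | 0) ^ 1))
(2) ((b ^ a) | ((b ^ a) & 1))  =[absorb_or →]=  (b ^ a)    ⊢ ((b ^ a) ^ ((a | 0) ^ 1))
(3) (a | 0)  =[or_false →]=  a    ⊢ cost 7, within 7

((b ^ a) ^ (a ^ 1))   [cost 7]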